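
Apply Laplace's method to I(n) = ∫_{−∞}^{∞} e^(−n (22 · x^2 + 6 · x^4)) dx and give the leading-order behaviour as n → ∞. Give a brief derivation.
I(n) ~ sqrt(π/(22n))

φ(x) = 22 · x^2 + 6 · x^4 has its unique global minimum at x* = 0 (since φ'(x) = 44x + 24x^3 = 0 only at x = 0 for real x with both coefficients positive, and φ → ∞ as |x| → ∞). At x* = 0, φ(0) = 0 and φ''(0) = 44. Laplace's method then gives
  I(n) ~ sqrt(2π / (n · φ''(0))) · e^(−n φ(0)) = sqrt(2π / (44n)) = sqrt(π/(22n)).
The 6 · x^4 term contributes only at subleading order (an O(1/n) relative correction).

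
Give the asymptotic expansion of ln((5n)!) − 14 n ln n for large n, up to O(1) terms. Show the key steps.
ln((5n)!) − 14 n ln n = −9 n ln n + 5(ln 5 − 1) n + (1/2) ln(2π·5n) + O(1/n)

Stirling: ln((5n)!) = 5n ln(5n) − 5n + (1/2) ln(2π·5n) + O(1/n).
Expand 5n ln(5n) = 5n (ln n + ln 5) = 5n ln n + 5n ln 5.
Subtract 14n ln n: leading term is (5 − 14) n ln n = −9 n ln n. The next term is 5n ln 5 − 5n = 5(ln 5 − 1) n. Then the (1/2) ln(2π·5n) correction.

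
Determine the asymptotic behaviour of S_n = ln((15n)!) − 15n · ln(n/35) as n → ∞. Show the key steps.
S_n ~ 15n · (ln 525 − 1) + O(ln n)

Stirling: ln((15n)!) = 15n ln(15n) − 15n + O(ln n).
  S_n = 15n ln(15n) − 15n − 15n ln(n/35) + O(ln n)
      = 15n ln(15n) − 15n ln n + 15n ln 35 − 15n + O(ln n)
      = 15n ln 15 + 15n ln 35 − 15n + O(ln n)
      = 15n (ln 525 − 1) + O(ln n).
Numerically ln(525) − 1 ≈ 5.2634.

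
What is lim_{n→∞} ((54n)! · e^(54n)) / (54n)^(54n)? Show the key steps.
lim = ∞

Stirling: (54n)! ~ sqrt(2π·54n) · (54n/e)^(54n). Hence
  (54n)! · e^(54n) / (54n)^(54n) ~ sqrt(2π·54n) = sqrt(2π·54) · sqrt(n) → ∞.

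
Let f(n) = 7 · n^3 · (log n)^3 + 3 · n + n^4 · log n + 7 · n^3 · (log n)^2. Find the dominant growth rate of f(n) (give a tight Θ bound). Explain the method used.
f(n) ∈ Θ(n^4 · log n)

Compare the terms by growth order. For large n, n^a · (log n)^b dominates n^a' · (log n)^b' iff a > a', or (a = a' and b > b'). Ranking the 4 terms shows the dominant one is n^4 · log n. Hence f(n) ∈ Θ(n^4 · log n).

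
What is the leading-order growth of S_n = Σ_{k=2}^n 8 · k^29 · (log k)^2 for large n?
S_n ~ 4 · n^30 · (log n)^2 / 15

By integral comparison, S_n = ∫_1^n 8 · x^29 · (log x)^2 dx + O(n^29 · (log n)^2). For the integral, the leading term of ∫_1^n x^29 (log x)^2 dx is n^30/30 · (log n)^2 (by repeated integration by parts; each step lowers the log-exponent and produces a relatively O(1/log n) correction). Hence S_n ~ 4 · n^30 · (log n)^2 / 15.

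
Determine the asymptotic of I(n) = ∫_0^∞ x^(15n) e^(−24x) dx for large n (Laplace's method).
I(n) ~ (sqrt(2π·15n) / 24) · (15n/(24e))^(15n)

Write the integrand as exp(15n ln x − 24x) and set f(x) = 15n ln x − 24x. Then f'(x) = 15n/x − 24 = 0 at x* = 15n/24, and f''(x*) = −15n/x*^2 = −24^2/(15n). Laplace's method (interior maximum) gives
  I(n) ~ e^(f(x*)) · sqrt(2π / |f''(x*)|)
        = exp(15n ln(15n/24) − 15n) · sqrt(2π · 15n / 24^2)
        = (15n/24)^(15n) e^(−15n) · sqrt(2π·15n) / 24
        = (sqrt(2π·15n) / 24) · (15n/(24e))^(15n).
This matches Γ(15n+1)/24^(15n+1) with Stirling applied to Γ.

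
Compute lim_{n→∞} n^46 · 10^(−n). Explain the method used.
lim = 0

Exponentials with base > 1 dominate every fixed polynomial: for any fixed c, n^c / 10^n → 0 as n → ∞ (e.g. by the ratio test, or by writing 10^n = e^(n ln 10) and noting e^(n ln 10) / n^c → ∞). Hence n^46 · 10^(−n) = n^46 / 10^n → 0.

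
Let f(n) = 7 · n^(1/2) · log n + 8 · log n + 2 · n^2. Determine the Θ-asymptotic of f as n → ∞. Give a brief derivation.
f(n) ∈ Θ(n^2)

Compare the terms by growth order. For large n, n^a · (log n)^b dominates n^a' · (log n)^b' iff a > a', or (a = a' and b > b'). Ranking the 3 terms shows the dominant one is 2 · n^2. Hence f(n) ∈ Θ(n^2).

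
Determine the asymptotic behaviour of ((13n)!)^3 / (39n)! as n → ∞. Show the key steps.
((13n)!)^3/(39n)! ~ ((2π·13n)^(2/2) / sqrt(3)) · 3^(−3·13n)  →  0

Write N = 13n. Stirling: N! ~ sqrt(2π N)(N/e)^N and (3N)! ~ sqrt(2π·3N)·(3N/e)^(3N).
  (N!)^3/(3N)! ~ (2π N)^(3/2) (N/e)^(3N) / [sqrt(2π·3N) (3N/e)^(3N)]
     = (2π N)^(3/2) / sqrt(2π·3N) · (N/(3N))^(3N)
     = (2π N)^((3−1)/2) / sqrt(3) · 3^(−3N).
Since 3^3 > 1, the factor 3^(−3N) decays exponentially, so the ratio → 0. Substituting N = 13n gives the stated form.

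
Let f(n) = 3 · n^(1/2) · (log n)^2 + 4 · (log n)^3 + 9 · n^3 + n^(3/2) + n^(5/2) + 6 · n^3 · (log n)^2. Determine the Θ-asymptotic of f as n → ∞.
f(n) ∈ Θ(n^3 · (log n)^2)

Compare the terms by growth order. For large n, n^a · (log n)^b dominates n^a' · (log n)^b' iff a > a', or (a = a' and b > b'). Ranking the 6 terms shows the dominant one is 6 · n^3 · (log n)^2. Hence f(n) ∈ Θ(n^3 · (log n)^2).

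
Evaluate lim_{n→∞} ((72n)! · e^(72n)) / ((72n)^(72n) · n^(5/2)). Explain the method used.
lim = 0

Stirling: (72n)! ~ sqrt(2π·72n) · (72n/e)^(72n). Hence
  (72n)! · e^(72n) / (72n)^(72n) ~ sqrt(2π·72n).
Dividing by n^(5/2): sqrt(2π·72n) / n^(5/2) = sqrt(2π·72) · n^((1−5)/2), so the expression behaves like sqrt(2π·72) · n^((1−5)/2) → 0.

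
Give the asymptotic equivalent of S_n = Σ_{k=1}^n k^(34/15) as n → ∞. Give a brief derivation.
S_n ~ (15/49) · n^(49/15)

Integral comparison: Σ_{k=1}^n k^(34/15) = ∫_0^n x^(34/15) dx + O(n^(34/15)). The integral is n^(1 + 34/15) / (1 + 34/15) = n^((34+15)/15) / ((34+15)/15) = (15/49) · n^(49/15).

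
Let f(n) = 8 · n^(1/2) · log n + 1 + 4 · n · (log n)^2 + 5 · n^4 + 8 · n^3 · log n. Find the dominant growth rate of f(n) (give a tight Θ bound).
f(n) ∈ Θ(n^4)

Compare the terms by growth order. For large n, n^a · (log n)^b dominates n^a' · (log n)^b' iff a > a', or (a = a' and b > b'). Ranking the 5 terms shows the dominant one is 5 · n^4. Hence f(n) ∈ Θ(n^4).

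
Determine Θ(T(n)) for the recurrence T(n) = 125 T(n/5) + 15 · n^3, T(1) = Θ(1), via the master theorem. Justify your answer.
T(n) = Θ(n^3 log n)

log_5 125 = 3, and f(n) = 15 · n^3 = Θ(n^(log_5 125)). This is Case 2 of the master theorem: T(n) = Θ(f(n) · log n) = Θ(n^3 log n).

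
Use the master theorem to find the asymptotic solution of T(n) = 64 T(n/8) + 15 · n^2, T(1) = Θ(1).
T(n) = Θ(n^2 log n)

log_8 64 = 2, and f(n) = 15 · n^2 = Θ(n^(log_8 64)). This is Case 2 of the master theorem: T(n) = Θ(f(n) · log n) = Θ(n^2 log n).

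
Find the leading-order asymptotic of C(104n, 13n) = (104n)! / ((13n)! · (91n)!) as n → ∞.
C(104n, 13n) ~ (16777216/823543)^(13n) · sqrt(4/(7π·13n))

Write N = 13n. Apply Stirling to each factorial:
  (8N)! ~ sqrt(2π·8N) · (8N/e)^(8N),
  N! ~ sqrt(2π N) · (N/e)^N,
  (7N)! ~ sqrt(2π·7N) · (7N/e)^(7N).
The exponential factors combine to (8N)^(8N) / (N^N · (7N)^(7N)) = 8^(8N)/7^(7N) = (8^8/7^7)^N = (16777216/823543)^N.
The square-root prefactors combine to sqrt(2π·8N) / (sqrt(2π N)·sqrt(2π·7N)) = sqrt(8 / (2π·7·N)) = sqrt(4/(7π·13n)).
Substituting N = 13n: C(104n, 13n) ~ (16777216/823543)^(13n) · sqrt(4/(7π·13n)).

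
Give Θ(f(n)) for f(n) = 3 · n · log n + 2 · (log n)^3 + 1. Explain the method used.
f(n) ∈ Θ(n · log n)

Compare the terms by growth order. For large n, n^a · (log n)^b dominates n^a' · (log n)^b' iff a > a', or (a = a' and b > b'). Ranking the 3 terms shows the dominant one is 3 · n · log n. Hence f(n) ∈ Θ(n · log n).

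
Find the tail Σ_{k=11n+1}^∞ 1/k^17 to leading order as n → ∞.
Σ_{k>11n} 1/k^17 ~ 1/(16 · (11n)^16)

Compare to the integral: ∫_{11n}^∞ x^(−17) dx = [−x^(−16)/16]_{11n}^∞ = 1/((17−1)·(11n)^16). Euler-Maclaurin then gives
  Σ_{k>11n} 1/k^17 = ∫_{11n}^∞ dx/x^17 − 1/(2·(11n)^17) + O(1/(11n)^18).
(Equivalently this is ζ(17) − Σ_{k≤11n} 1/k^17.)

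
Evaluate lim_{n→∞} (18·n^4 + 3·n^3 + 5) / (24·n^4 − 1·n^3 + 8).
lim = 18/24 = 3/4

For large n the leading n^4 terms dominate both numerator and denominator. Dividing top and bottom by n^4, every other term tends to 0, leaving 18/24 = 3/4.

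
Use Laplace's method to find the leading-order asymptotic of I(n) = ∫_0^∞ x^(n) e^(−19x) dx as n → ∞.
I(n) ~ (sqrt(2π·n) / 19) · (n/(19e))^(n)

Write the integrand as exp(n ln x − 19x) and set f(x) = n ln x − 19x. Then f'(x) = n/x − 19 = 0 at x* = n/19, and f''(x*) = −n/x*^2 = −19^2/(n). Laplace's method (interior maximum) gives
  I(n) ~ e^(f(x*)) · sqrt(2π / |f''(x*)|)
        = exp(n ln(n/19) − n) · sqrt(2π · n / 19^2)
        = (n/19)^(n) e^(−n) · sqrt(2π·n) / 19
        = (sqrt(2π·n) / 19) · (n/(19e))^(n).
This matches Γ(n+1)/19^(n+1) with Stirling applied to Γ.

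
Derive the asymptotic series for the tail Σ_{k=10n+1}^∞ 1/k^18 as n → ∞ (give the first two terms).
Σ_{k>10n} 1/k^18 = 1/(17 · (10n)^17) − 1/(2 · (10n)^18) + O(1/(10n)^19)

Compare to the integral: ∫_{10n}^∞ x^(−18) dx = [−x^(−17)/17]_{10n}^∞ = 1/((18−1)·(10n)^17). The Euler-Maclaurin correction adds −f(10n)/2 = −1/(2·(10n)^18). Euler-Maclaurin then gives
  Σ_{k>10n} 1/k^18 = ∫_{10n}^∞ dx/x^18 − 1/(2·(10n)^18) + O(1/(10n)^19).
(Equivalently this is ζ(18) − Σ_{k≤10n} 1/k^18.)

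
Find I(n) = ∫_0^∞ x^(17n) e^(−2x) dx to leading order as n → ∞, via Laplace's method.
I(n) ~ (sqrt(2π·17n) / 2) · (17n/(2e))^(17n)

Write the integrand as exp(17n ln x − 2x) and set f(x) = 17n ln x − 2x. Then f'(x) = 17n/x − 2 = 0 at x* = 17n/2, and f''(x*) = −17n/x*^2 = −2^2/(17n). Laplace's method (interior maximum) gives
  I(n) ~ e^(f(x*)) · sqrt(2π / |f''(x*)|)
        = exp(17n ln(17n/2) − 17n) · sqrt(2π · 17n / 2^2)
        = (17n/2)^(17n) e^(−17n) · sqrt(2π·17n) / 2
        = (sqrt(2π·17n) / 2) · (17n/(2e))^(17n).
This matches Γ(17n+1)/2^(17n+1) with Stirling applied to Γ.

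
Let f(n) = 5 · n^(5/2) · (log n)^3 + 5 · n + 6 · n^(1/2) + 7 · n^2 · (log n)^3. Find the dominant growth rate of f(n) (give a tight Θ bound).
f(n) ∈ Θ(n^(5/2) · (log n)^3)

Compare the terms by growth order. For large n, n^a · (log n)^b dominates n^a' · (log n)^b' iff a > a', or (a = a' and b > b'). Ranking the 4 terms shows the dominant one is 5 · n^(5/2) · (log n)^3. Hence f(n) ∈ Θ(n^(5/2) · (log n)^3).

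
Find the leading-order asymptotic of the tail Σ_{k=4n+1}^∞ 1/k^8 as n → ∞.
Σ_{k>4n} 1/k^8 ~ 1/(7 · (4n)^7)

Compare to the integral: ∫_{4n}^∞ x^(−8) dx = [−x^(−7)/7]_{4n}^∞ = 1/((8−1)·(4n)^7). Euler-Maclaurin then gives
  Σ_{k>4n} 1/k^8 = ∫_{4n}^∞ dx/x^8 − 1/(2·(4n)^8) + O(1/(4n)^9).
(Equivalently this is ζ(8) − Σ_{k≤4n} 1/k^8.)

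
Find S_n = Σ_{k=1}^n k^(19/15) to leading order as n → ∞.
S_n ~ (15/34) · n^(34/15)

Integral comparison: Σ_{k=1}^n k^(19/15) = ∫_0^n x^(19/15) dx + O(n^(19/15)). The integral is n^(1 + 19/15) / (1 + 19/15) = n^((19+15)/15) / ((19+15)/15) = (15/34) · n^(34/15).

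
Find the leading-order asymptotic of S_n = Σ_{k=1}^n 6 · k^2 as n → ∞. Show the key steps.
S_n ~ 2 · n^3

By integral comparison (Euler-Maclaurin), Σ_{k=1}^n 6 · k^2 = 6 · ∫_0^n x^2 dx + O(n^2) = 6 · n^3/3 = 2 · n^3 + O(n^2). (Equivalently, Faulhaber's formula gives the same leading term.)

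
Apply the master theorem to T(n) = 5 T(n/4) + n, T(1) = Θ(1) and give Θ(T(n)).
T(n) = Θ(n^(log_4 5))

Master theorem: compare f(n) = n to n^(log_4 5) where log_4 5 ≈ 1.161. Since 1 < log_4 5, we have f(n) = O(n^(log_4 5 − ε)) for some ε > 0 — Case 1. Hence T(n) = Θ(n^(log_4 5)).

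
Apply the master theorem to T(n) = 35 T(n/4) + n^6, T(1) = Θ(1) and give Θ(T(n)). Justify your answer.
T(n) = Θ(n^6)

log_4 35 ≈ 2.565. f(n) = n^6 dominates n^(log_4 35) since 6 > 2.565, and the regularity condition a·f(n/b) = 35·(n/4)^6 = (35/4096)·n^6 ≤ c·f(n) holds with c = 35/4096 ≈ 0.00854 < 1. So this is Case 3: T(n) = Θ(f(n)) = Θ(n^6).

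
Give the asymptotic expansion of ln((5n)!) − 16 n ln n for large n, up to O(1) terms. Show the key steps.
ln((5n)!) − 16 n ln n = −11 n ln n + 5(ln 5 − 1) n + (1/2) ln(2π·5n) + O(1/n)

Stirling: ln((5n)!) = 5n ln(5n) − 5n + (1/2) ln(2π·5n) + O(1/n).
Expand 5n ln(5n) = 5n (ln n + ln 5) = 5n ln n + 5n ln 5.
Subtract 16n ln n: leading term is (5 − 16) n ln n = −11 n ln n. The next term is 5n ln 5 − 5n = 5(ln 5 − 1) n. Then the (1/2) ln(2π·5n) correction.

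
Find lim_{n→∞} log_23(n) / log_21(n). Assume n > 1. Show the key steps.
lim = ln(21) / ln(23) = log_23(21)

Change of base: log_23(n) = ln n / ln 23 and log_21(n) = ln n / ln 21. The ratio is (ln n / ln 23) · (ln 21 / ln n) = ln 21 / ln 23, a constant independent of n. So the limit is ln 21 / ln 23 = log_23(21).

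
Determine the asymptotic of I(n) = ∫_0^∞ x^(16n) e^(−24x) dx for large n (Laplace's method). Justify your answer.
I(n) ~ (sqrt(2π·16n) / 24) · (16n/(24e))^(16n)

Write the integrand as exp(16n ln x − 24x) and set f(x) = 16n ln x − 24x. Then f'(x) = 16n/x − 24 = 0 at x* = 16n/24, and f''(x*) = −16n/x*^2 = −24^2/(16n). Laplace's method (interior maximum) gives
  I(n) ~ e^(f(x*)) · sqrt(2π / |f''(x*)|)
        = exp(16n ln(16n/24) − 16n) · sqrt(2π · 16n / 24^2)
        = (16n/24)^(16n) e^(−16n) · sqrt(2π·16n) / 24
        = (sqrt(2π·16n) / 24) · (16n/(24e))^(16n).
This matches Γ(16n+1)/24^(16n+1) with Stirling applied to Γ.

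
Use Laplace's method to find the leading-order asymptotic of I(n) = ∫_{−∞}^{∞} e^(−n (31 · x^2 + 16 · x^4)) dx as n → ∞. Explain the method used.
I(n) ~ sqrt(π/(31n))

φ(x) = 31 · x^2 + 16 · x^4 has its unique global minimum at x* = 0 (since φ'(x) = 62x + 64x^3 = 0 only at x = 0 for real x with both coefficients positive, and φ → ∞ as |x| → ∞). At x* = 0, φ(0) = 0 and φ''(0) = 62. Laplace's method then gives
  I(n) ~ sqrt(2π / (n · φ''(0))) · e^(−n φ(0)) = sqrt(2π / (62n)) = sqrt(π/(31n)).
The 16 · x^4 term contributes only at subleading order (an O(1/n) relative correction).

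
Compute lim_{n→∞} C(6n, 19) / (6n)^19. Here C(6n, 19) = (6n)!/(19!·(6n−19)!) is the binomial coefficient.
lim = 1/19! = 1/121645100408832000

With N = 6n → ∞: C(N, 19) / N^19 = [N(N−1)…(N−18)] / (19! · N^19) = (1/19!) · 1 · (1 − 1/(6n)) · … · (1 − 18/(6n)). Each factor → 1 as N → ∞, so the limit is 1/19! = 1/121645100408832000.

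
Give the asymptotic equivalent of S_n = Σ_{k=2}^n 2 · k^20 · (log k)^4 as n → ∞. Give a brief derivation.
S_n ~ 2 · n^21 · (log n)^4 / 21

By integral comparison, S_n = ∫_1^n 2 · x^20 · (log x)^4 dx + O(n^20 · (log n)^4). For the integral, the leading term of ∫_1^n x^20 (log x)^4 dx is n^21/21 · (log n)^4 (by repeated integration by parts; each step lowers the log-exponent and produces a relatively O(1/log n) correction). Hence S_n ~ 2 · n^21 · (log n)^4 / 21.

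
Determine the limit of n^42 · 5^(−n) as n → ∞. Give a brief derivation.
lim = 0

Exponentials with base > 1 dominate every fixed polynomial: for any fixed c, n^c / 5^n → 0 as n → ∞ (e.g. by the ratio test, or by writing 5^n = e^(n ln 5) and noting e^(n ln 5) / n^c → ∞). Hence n^42 · 5^(−n) = n^42 / 5^n → 0.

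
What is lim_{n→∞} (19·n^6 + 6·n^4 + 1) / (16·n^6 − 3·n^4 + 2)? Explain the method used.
lim = 19/16

For large n the leading n^6 terms dominate both numerator and denominator. Dividing top and bottom by n^6, every other term tends to 0, leaving 19/16.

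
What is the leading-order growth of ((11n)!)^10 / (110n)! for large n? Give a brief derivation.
((11n)!)^10/(110n)! ~ ((2π·11n)^(9/2) / sqrt(10)) · 10^(−10·11n)  →  0

Write N = 11n. Stirling: N! ~ sqrt(2π N)(N/e)^N and (10N)! ~ sqrt(2π·10N)·(10N/e)^(10N).
  (N!)^10/(10N)! ~ (2π N)^(10/2) (N/e)^(10N) / [sqrt(2π·10N) (10N/e)^(10N)]
     = (2π N)^(10/2) / sqrt(2π·10N) · (N/(10N))^(10N)
     = (2π N)^((10−1)/2) / sqrt(10) · 10^(−10N).
Since 10^10 > 1, the factor 10^(−10N) decays exponentially, so the ratio → 0. Substituting N = 11n gives the stated form.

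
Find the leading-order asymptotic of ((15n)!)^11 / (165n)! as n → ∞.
((15n)!)^11/(165n)! ~ ((2π·15n)^(10/2) / sqrt(11)) · 11^(−11·15n)  →  0

Write N = 15n. Stirling: N! ~ sqrt(2π N)(N/e)^N and (11N)! ~ sqrt(2π·11N)·(11N/e)^(11N).
  (N!)^11/(11N)! ~ (2π N)^(11/2) (N/e)^(11N) / [sqrt(2π·11N) (11N/e)^(11N)]
     = (2π N)^(11/2) / sqrt(2π·11N) · (N/(11N))^(11N)
     = (2π N)^((11−1)/2) / sqrt(11) · 11^(−11N).
Since 11^11 > 1, the factor 11^(−11N) decays exponentially, so the ratio → 0. Substituting N = 15n gives the stated form.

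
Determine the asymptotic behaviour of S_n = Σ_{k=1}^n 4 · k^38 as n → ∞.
S_n ~ 4 · n^39 / 39

By integral comparison (Euler-Maclaurin), Σ_{k=1}^n 4 · k^38 = 4 · ∫_0^n x^38 dx + O(n^38) = 4 · n^39/39 + O(n^38). (Equivalently, Faulhaber's formula gives the same leading term.)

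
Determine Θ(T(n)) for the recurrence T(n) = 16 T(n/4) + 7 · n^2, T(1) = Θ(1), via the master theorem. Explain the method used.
T(n) = Θ(n^2 log n)

log_4 16 = 2, and f(n) = 7 · n^2 = Θ(n^(log_4 16)). This is Case 2 of the master theorem: T(n) = Θ(f(n) · log n) = Θ(n^2 log n).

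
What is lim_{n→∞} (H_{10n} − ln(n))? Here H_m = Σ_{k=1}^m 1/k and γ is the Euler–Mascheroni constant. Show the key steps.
lim = ln 10 + γ

By Euler-Maclaurin, H_m = ln m + γ + O(1/m). So
  H_{10n} − ln(n) = ln(10n) + γ − ln(n) + O(1/n)
                       = ln(10/1) + γ + O(1/n).
Hence the limit is ln(10/1) + γ.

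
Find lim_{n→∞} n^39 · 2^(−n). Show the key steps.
lim = 0

Exponentials with base > 1 dominate every fixed polynomial: for any fixed c, n^c / 2^n → 0 as n → ∞ (e.g. by the ratio test, or by writing 2^n = e^(n ln 2) and noting e^(n ln 2) / n^c → ∞). Hence n^39 · 2^(−n) = n^39 / 2^n → 0.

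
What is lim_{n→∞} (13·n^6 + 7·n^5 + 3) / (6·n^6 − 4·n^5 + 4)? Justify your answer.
lim = 13/6

For large n the leading n^6 terms dominate both numerator and denominator. Dividing top and bottom by n^6, every other term tends to 0, leaving 13/6.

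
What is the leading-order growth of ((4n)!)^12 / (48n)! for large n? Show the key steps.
((4n)!)^12/(48n)! ~ ((2π·4n)^(11/2) / sqrt(12)) · 12^(−12·4n)  →  0

Write N = 4n. Stirling: N! ~ sqrt(2π N)(N/e)^N and (12N)! ~ sqrt(2π·12N)·(12N/e)^(12N).
  (N!)^12/(12N)! ~ (2π N)^(12/2) (N/e)^(12N) / [sqrt(2π·12N) (12N/e)^(12N)]
     = (2π N)^(12/2) / sqrt(2π·12N) · (N/(12N))^(12N)
     = (2π N)^((12−1)/2) / sqrt(12) · 12^(−12N).
Since 12^12 > 1, the factor 12^(−12N) decays exponentially, so the ratio → 0. Substituting N = 4n gives the stated form.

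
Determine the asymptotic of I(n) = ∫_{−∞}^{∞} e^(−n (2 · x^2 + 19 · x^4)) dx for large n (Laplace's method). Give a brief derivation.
I(n) ~ sqrt(π/(2n))

φ(x) = 2 · x^2 + 19 · x^4 has its unique global minimum at x* = 0 (since φ'(x) = 4x + 76x^3 = 0 only at x = 0 for real x with both coefficients positive, and φ → ∞ as |x| → ∞). At x* = 0, φ(0) = 0 and φ''(0) = 4. Laplace's method then gives
  I(n) ~ sqrt(2π / (n · φ''(0))) · e^(−n φ(0)) = sqrt(2π / (4n)) = sqrt(π/(2n)).
The 19 · x^4 term contributes only at subleading order (an O(1/n) relative correction).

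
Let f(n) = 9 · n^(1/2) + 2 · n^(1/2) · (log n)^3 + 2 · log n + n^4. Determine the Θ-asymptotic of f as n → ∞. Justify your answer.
f(n) ∈ Θ(n^4)

Compare the terms by growth order. For large n, n^a · (log n)^b dominates n^a' · (log n)^b' iff a > a', or (a = a' and b > b'). Ranking the 4 terms shows the dominant one is n^4. Hence f(n) ∈ Θ(n^4).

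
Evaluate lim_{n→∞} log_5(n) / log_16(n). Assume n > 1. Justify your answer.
lim = ln(16) / ln(5) = log_5(16)

Change of base: log_5(n) = ln n / ln 5 and log_16(n) = ln n / ln 16. The ratio is (ln n / ln 5) · (ln 16 / ln n) = ln 16 / ln 5, a constant independent of n. So the limit is ln 16 / ln 5 = log_5(16).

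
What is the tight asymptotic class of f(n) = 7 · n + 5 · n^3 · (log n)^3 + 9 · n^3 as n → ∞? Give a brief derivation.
f(n) ∈ Θ(n^3 · (log n)^3)

Compare the terms by growth order. For large n, n^a · (log n)^b dominates n^a' · (log n)^b' iff a > a', or (a = a' and b > b'). Ranking the 3 terms shows the dominant one is 5 · n^3 · (log n)^3. Hence f(n) ∈ Θ(n^3 · (log n)^3).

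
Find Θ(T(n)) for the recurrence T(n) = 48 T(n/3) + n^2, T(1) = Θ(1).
T(n) = Θ(n^(log_3 48))

Master theorem: compare f(n) = n^2 to n^(log_3 48) where log_3 48 ≈ 3.524. Since 2 < log_3 48, we have f(n) = O(n^(log_3 48 − ε)) for some ε > 0 — Case 1. Hence T(n) = Θ(n^(log_3 48)).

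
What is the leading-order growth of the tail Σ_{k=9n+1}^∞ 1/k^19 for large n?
Σ_{k>9n} 1/k^19 ~ 1/(18 · (9n)^18)

Compare to the integral: ∫_{9n}^∞ x^(−19) dx = [−x^(−18)/18]_{9n}^∞ = 1/((19−1)·(9n)^18). Euler-Maclaurin then gives
  Σ_{k>9n} 1/k^19 = ∫_{9n}^∞ dx/x^19 − 1/(2·(9n)^19) + O(1/(9n)^20).
(Equivalently this is ζ(19) − Σ_{k≤9n} 1/k^19.)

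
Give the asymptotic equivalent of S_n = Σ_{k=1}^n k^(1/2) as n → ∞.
S_n ~ (2/3) · n^(3/2)

Integral comparison: Σ_{k=1}^n k^(1/2) = ∫_0^n x^(1/2) dx + O(n^(1/2)). The integral is n^(1 + 1/2) / (1 + 1/2) = n^((1+2)/2) / ((1+2)/2) = (2/3) · n^(3/2).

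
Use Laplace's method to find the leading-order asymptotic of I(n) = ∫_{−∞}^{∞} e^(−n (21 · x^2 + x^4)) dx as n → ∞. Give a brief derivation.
I(n) ~ sqrt(π/(21n))

φ(x) = 21 · x^2 + x^4 has its unique global minimum at x* = 0 (since φ'(x) = 42x + 4x^3 = 0 only at x = 0 for real x with both coefficients positive, and φ → ∞ as |x| → ∞). At x* = 0, φ(0) = 0 and φ''(0) = 42. Laplace's method then gives
  I(n) ~ sqrt(2π / (n · φ''(0))) · e^(−n φ(0)) = sqrt(2π / (42n)) = sqrt(π/(21n)).
The x^4 term contributes only at subleading order (an O(1/n) relative correction).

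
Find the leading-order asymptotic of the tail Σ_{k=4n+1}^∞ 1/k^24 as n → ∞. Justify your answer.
Σ_{k>4n} 1/k^24 ~ 1/(23 · (4n)^23)

Compare to the integral: ∫_{4n}^∞ x^(−24) dx = [−x^(−23)/23]_{4n}^∞ = 1/((24−1)·(4n)^23). Euler-Maclaurin then gives
  Σ_{k>4n} 1/k^24 = ∫_{4n}^∞ dx/x^24 − 1/(2·(4n)^24) + O(1/(4n)^25).
(Equivalently this is ζ(24) − Σ_{k≤4n} 1/k^24.)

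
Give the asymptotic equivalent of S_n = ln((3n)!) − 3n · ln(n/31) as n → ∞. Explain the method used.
S_n ~ 3n · (ln 93 − 1) + O(ln n)

Stirling: ln((3n)!) = 3n ln(3n) − 3n + O(ln n).
  S_n = 3n ln(3n) − 3n − 3n ln(n/31) + O(ln n)
      = 3n ln(3n) − 3n ln n + 3n ln 31 − 3n + O(ln n)
      = 3n ln 3 + 3n ln 31 − 3n + O(ln n)
      = 3n (ln 93 − 1) + O(ln n).
Numerically ln(93) − 1 ≈ 3.5326.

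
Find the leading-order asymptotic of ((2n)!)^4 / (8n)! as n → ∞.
((2n)!)^4/(8n)! ~ ((2π·2n)^(3/2) / 2) · 4^(−4·2n)  →  0

Write N = 2n. Stirling: N! ~ sqrt(2π N)(N/e)^N and (4N)! ~ sqrt(2π·4N)·(4N/e)^(4N).
  (N!)^4/(4N)! ~ (2π N)^(4/2) (N/e)^(4N) / [sqrt(2π·4N) (4N/e)^(4N)]
     = (2π N)^(4/2) / sqrt(2π·4N) · (N/(4N))^(4N)
     = (2π N)^((4−1)/2) / 2 · 4^(−4N).
Since 4^4 > 1, the factor 4^(−4N) decays exponentially, so the ratio → 0. Substituting N = 2n gives the stated form.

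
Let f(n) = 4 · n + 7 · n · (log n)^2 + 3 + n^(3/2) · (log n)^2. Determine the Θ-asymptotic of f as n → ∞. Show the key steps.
f(n) ∈ Θ(n^(3/2) · (log n)^2)

Compare the terms by growth order. For large n, n^a · (log n)^b dominates n^a' · (log n)^b' iff a > a', or (a = a' and b > b'). Ranking the 4 terms shows the dominant one is n^(3/2) · (log n)^2. Hence f(n) ∈ Θ(n^(3/2) · (log n)^2).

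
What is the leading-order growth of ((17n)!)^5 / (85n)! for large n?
((17n)!)^5/(85n)! ~ ((2π·17n)^(4/2) / sqrt(5)) · 5^(−5·17n)  →  0

Write N = 17n. Stirling: N! ~ sqrt(2π N)(N/e)^N and (5N)! ~ sqrt(2π·5N)·(5N/e)^(5N).
  (N!)^5/(5N)! ~ (2π N)^(5/2) (N/e)^(5N) / [sqrt(2π·5N) (5N/e)^(5N)]
     = (2π N)^(5/2) / sqrt(2π·5N) · (N/(5N))^(5N)
     = (2π N)^((5−1)/2) / sqrt(5) · 5^(−5N).
Since 5^5 > 1, the factor 5^(−5N) decays exponentially, so the ratio → 0. Substituting N = 17n gives the stated form.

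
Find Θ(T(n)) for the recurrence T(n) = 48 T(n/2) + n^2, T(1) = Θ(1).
T(n) = Θ(n^(log_2 48))

Master theorem: compare f(n) = n^2 to n^(log_2 48) where log_2 48 ≈ 5.585. Since 2 < log_2 48, we have f(n) = O(n^(log_2 48 − ε)) for some ε > 0 — Case 1. Hence T(n) = Θ(n^(log_2 48)).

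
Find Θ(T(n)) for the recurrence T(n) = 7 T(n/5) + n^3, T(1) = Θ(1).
T(n) = Θ(n^3)

log_5 7 ≈ 1.209. f(n) = n^3 dominates n^(log_5 7) since 3 > 1.209, and the regularity condition a·f(n/b) = 7·(n/5)^3 = (7/125)·n^3 ≤ c·f(n) holds with c = 7/125 ≈ 0.056 < 1. So this is Case 3: T(n) = Θ(f(n)) = Θ(n^3).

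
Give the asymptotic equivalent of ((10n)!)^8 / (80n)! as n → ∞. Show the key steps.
((10n)!)^8/(80n)! ~ ((2π·10n)^(7/2) / sqrt(8)) · 8^(−8·10n)  →  0

Write N = 10n. Stirling: N! ~ sqrt(2π N)(N/e)^N and (8N)! ~ sqrt(2π·8N)·(8N/e)^(8N).
  (N!)^8/(8N)! ~ (2π N)^(8/2) (N/e)^(8N) / [sqrt(2π·8N) (8N/e)^(8N)]
     = (2π N)^(8/2) / sqrt(2π·8N) · (N/(8N))^(8N)
     = (2π N)^((8−1)/2) / sqrt(8) · 8^(−8N).
Since 8^8 > 1, the factor 8^(−8N) decays exponentially, so the ratio → 0. Substituting N = 10n gives the stated form.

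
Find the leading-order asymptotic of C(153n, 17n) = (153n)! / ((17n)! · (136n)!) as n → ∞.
C(153n, 17n) ~ (387420489/16777216)^(17n) · sqrt(9/(16π·17n))

Write N = 17n. Apply Stirling to each factorial:
  (9N)! ~ sqrt(2π·9N) · (9N/e)^(9N),
  N! ~ sqrt(2π N) · (N/e)^N,
  (8N)! ~ sqrt(2π·8N) · (8N/e)^(8N).
The exponential factors combine to (9N)^(9N) / (N^N · (8N)^(8N)) = 9^(9N)/8^(8N) = (9^9/8^8)^N = (387420489/16777216)^N.
The square-root prefactors combine to sqrt(2π·9N) / (sqrt(2π N)·sqrt(2π·8N)) = sqrt(9 / (2π·8·N)) = sqrt(9/(16π·17n)).
Substituting N = 17n: C(153n, 17n) ~ (387420489/16777216)^(17n) · sqrt(9/(16π·17n)).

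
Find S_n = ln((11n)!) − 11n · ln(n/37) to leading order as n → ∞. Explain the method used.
S_n ~ 11n · (ln 407 − 1) + O(ln n)

Stirling: ln((11n)!) = 11n ln(11n) − 11n + O(ln n).
  S_n = 11n ln(11n) − 11n − 11n ln(n/37) + O(ln n)
      = 11n ln(11n) − 11n ln n + 11n ln 37 − 11n + O(ln n)
      = 11n ln 11 + 11n ln 37 − 11n + O(ln n)
      = 11n (ln 407 − 1) + O(ln n).
Numerically ln(407) − 1 ≈ 5.0088.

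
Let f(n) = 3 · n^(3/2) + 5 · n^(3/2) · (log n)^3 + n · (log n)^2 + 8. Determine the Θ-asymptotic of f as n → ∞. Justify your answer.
f(n) ∈ Θ(n^(3/2) · (log n)^3)

Compare the terms by growth order. For large n, n^a · (log n)^b dominates n^a' · (log n)^b' iff a > a', or (a = a' and b > b'). Ranking the 4 terms shows the dominant one is 5 · n^(3/2) · (log n)^3. Hence f(n) ∈ Θ(n^(3/2) · (log n)^3).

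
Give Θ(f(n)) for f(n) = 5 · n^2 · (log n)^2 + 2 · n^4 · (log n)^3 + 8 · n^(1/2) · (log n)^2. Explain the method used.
f(n) ∈ Θ(n^4 · (log n)^3)

Compare the terms by growth order. For large n, n^a · (log n)^b dominates n^a' · (log n)^b' iff a > a', or (a = a' and b > b'). Ranking the 3 terms shows the dominant one is 2 · n^4 · (log n)^3. Hence f(n) ∈ Θ(n^4 · (log n)^3).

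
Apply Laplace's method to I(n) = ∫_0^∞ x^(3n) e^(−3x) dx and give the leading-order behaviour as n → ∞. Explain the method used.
I(n) ~ (sqrt(2π·3n) / 3) · (3n/(3e))^(3n)

Write the integrand as exp(3n ln x − 3x) and set f(x) = 3n ln x − 3x. Then f'(x) = 3n/x − 3 = 0 at x* = 3n/3, and f''(x*) = −3n/x*^2 = −3^2/(3n). Laplace's method (interior maximum) gives
  I(n) ~ e^(f(x*)) · sqrt(2π / |f''(x*)|)
        = exp(3n ln(3n/3) − 3n) · sqrt(2π · 3n / 3^2)
        = (3n/3)^(3n) e^(−3n) · sqrt(2π·3n) / 3
        = (sqrt(2π·3n) / 3) · (3n/(3e))^(3n).
This matches Γ(3n+1)/3^(3n+1) with Stirling applied to Γ.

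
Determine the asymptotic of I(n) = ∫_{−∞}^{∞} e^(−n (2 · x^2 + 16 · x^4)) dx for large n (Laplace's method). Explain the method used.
I(n) ~ sqrt(π/(2n))

φ(x) = 2 · x^2 + 16 · x^4 has its unique global minimum at x* = 0 (since φ'(x) = 4x + 64x^3 = 0 only at x = 0 for real x with both coefficients positive, and φ → ∞ as |x| → ∞). At x* = 0, φ(0) = 0 and φ''(0) = 4. Laplace's method then gives
  I(n) ~ sqrt(2π / (n · φ''(0))) · e^(−n φ(0)) = sqrt(2π / (4n)) = sqrt(π/(2n)).
The 16 · x^4 term contributes only at subleading order (an O(1/n) relative correction).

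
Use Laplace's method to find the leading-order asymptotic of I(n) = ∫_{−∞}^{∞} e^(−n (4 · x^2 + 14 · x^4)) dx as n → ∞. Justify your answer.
I(n) ~ sqrt(π/(4n))

φ(x) = 4 · x^2 + 14 · x^4 has its unique global minimum at x* = 0 (since φ'(x) = 8x + 56x^3 = 0 only at x = 0 for real x with both coefficients positive, and φ → ∞ as |x| → ∞). At x* = 0, φ(0) = 0 and φ''(0) = 8. Laplace's method then gives
  I(n) ~ sqrt(2π / (n · φ''(0))) · e^(−n φ(0)) = sqrt(2π / (8n)) = sqrt(π/(4n)).
The 14 · x^4 term contributes only at subleading order (an O(1/n) relative correction).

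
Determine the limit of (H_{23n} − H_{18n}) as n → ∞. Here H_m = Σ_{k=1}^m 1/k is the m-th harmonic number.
lim = ln(23/18)

Euler-Maclaurin gives H_m = ln m + γ + 1/(2m) + O(1/m^2). The γ and O(1/m) terms cancel in the difference:
  H_{23n} − H_{18n} = ln(23n) − ln(18n) + O(1/n) = ln(23/18) + O(1/n).
Hence the limit is ln(23/18).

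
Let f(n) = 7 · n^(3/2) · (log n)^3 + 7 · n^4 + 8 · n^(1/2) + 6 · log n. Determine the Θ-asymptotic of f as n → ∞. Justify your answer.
f(n) ∈ Θ(n^4)

Compare the terms by growth order. For large n, n^a · (log n)^b dominates n^a' · (log n)^b' iff a > a', or (a = a' and b > b'). Ranking the 4 terms shows the dominant one is 7 · n^4. Hence f(n) ∈ Θ(n^4).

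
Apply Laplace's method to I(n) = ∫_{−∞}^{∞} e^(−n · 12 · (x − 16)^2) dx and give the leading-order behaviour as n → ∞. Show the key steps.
I(n) = sqrt(π/(12n))

Here φ(x) = 12 · (x − 16)^2 has its unique minimum at x* = 16 with φ(x*) = 0 and φ''(x*) = 24. Laplace's method gives
  I(n) ~ e^(−n φ(x*)) · sqrt(2π / (n · φ''(x*))) = sqrt(2π / (24n)) = sqrt(π/(12n)).
This is exact: substituting u = (x − 16)·sqrt(12n) gives I(n) = (1/sqrt(12n)) ∫_{−∞}^{∞} e^(−u^2) du = sqrt(π/(12n)).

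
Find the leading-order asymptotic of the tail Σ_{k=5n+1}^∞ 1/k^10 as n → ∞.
Σ_{k>5n} 1/k^10 ~ 1/(9 · (5n)^9)

Compare to the integral: ∫_{5n}^∞ x^(−10) dx = [−x^(−9)/9]_{5n}^∞ = 1/((10−1)·(5n)^9). Euler-Maclaurin then gives
  Σ_{k>5n} 1/k^10 = ∫_{5n}^∞ dx/x^10 − 1/(2·(5n)^10) + O(1/(5n)^11).
(Equivalently this is ζ(10) − Σ_{k≤5n} 1/k^10.)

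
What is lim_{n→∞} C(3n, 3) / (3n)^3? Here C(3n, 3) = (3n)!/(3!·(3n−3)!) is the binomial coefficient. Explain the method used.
lim = 1/3! = 1/6

With N = 3n → ∞: C(N, 3) / N^3 = [N(N−1)…(N−2)] / (3! · N^3) = (1/3!) · 1 · (1 − 1/(3n)) · (1 − 2/(3n)). Each factor → 1 as N → ∞, so the limit is 1/3! = 1/6.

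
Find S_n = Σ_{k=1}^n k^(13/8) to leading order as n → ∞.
S_n ~ (8/21) · n^(21/8)

Integral comparison: Σ_{k=1}^n k^(13/8) = ∫_0^n x^(13/8) dx + O(n^(13/8)). The integral is n^(1 + 13/8) / (1 + 13/8) = n^((13+8)/8) / ((13+8)/8) = (8/21) · n^(21/8).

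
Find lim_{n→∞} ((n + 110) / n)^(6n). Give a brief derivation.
lim = e^660

Rewrite as (1 + 110/n)^(6n). By the standard limit (1 + x/n)^n → e^x, we have (1 + 110/n)^n → e^110, and raising to the 6th power gives e^660.
More precisely, ln[(1 + 110/n)^(6n)] = 6n · ln(1 + 110/n) = 6n · (110/n + O(1/n^2)) = 660 + O(1/n) → 660.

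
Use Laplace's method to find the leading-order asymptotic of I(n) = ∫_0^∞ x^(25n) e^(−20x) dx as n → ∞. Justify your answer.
I(n) ~ (sqrt(2π·25n) / 20) · (25n/(20e))^(25n)

Write the integrand as exp(25n ln x − 20x) and set f(x) = 25n ln x − 20x. Then f'(x) = 25n/x − 20 = 0 at x* = 25n/20, and f''(x*) = −25n/x*^2 = −20^2/(25n). Laplace's method (interior maximum) gives
  I(n) ~ e^(f(x*)) · sqrt(2π / |f''(x*)|)
        = exp(25n ln(25n/20) − 25n) · sqrt(2π · 25n / 20^2)
        = (25n/20)^(25n) e^(−25n) · sqrt(2π·25n) / 20
        = (sqrt(2π·25n) / 20) · (25n/(20e))^(25n).
This matches Γ(25n+1)/20^(25n+1) with Stirling applied to Γ.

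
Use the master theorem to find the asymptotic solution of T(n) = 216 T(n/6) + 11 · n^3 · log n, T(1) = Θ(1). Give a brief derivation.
T(n) = Θ(n^3 · (log n)^2)

Here log_6 216 = 3 and f(n) = 11 · n^3 · log n = Θ(n^(log_6 216) · (log n)^1). This is the extended Case 2 of the master theorem (f matches the critical exponent up to log factors), giving T(n) = Θ(n^(log_6 216) · (log n)^(1+1)) = Θ(n^3 · (log n)^2).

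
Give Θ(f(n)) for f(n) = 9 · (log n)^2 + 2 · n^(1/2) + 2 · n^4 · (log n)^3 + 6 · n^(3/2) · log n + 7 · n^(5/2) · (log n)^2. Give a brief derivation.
f(n) ∈ Θ(n^4 · (log n)^3)

Compare the terms by growth order. For large n, n^a · (log n)^b dominates n^a' · (log n)^b' iff a > a', or (a = a' and b > b'). Ranking the 5 terms shows the dominant one is 2 · n^4 · (log n)^3. Hence f(n) ∈ Θ(n^4 · (log n)^3).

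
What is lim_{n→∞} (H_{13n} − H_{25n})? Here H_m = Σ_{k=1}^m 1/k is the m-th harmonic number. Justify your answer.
lim = ln(13/25)

Euler-Maclaurin gives H_m = ln m + γ + 1/(2m) + O(1/m^2). The γ and O(1/m) terms cancel in the difference:
  H_{13n} − H_{25n} = ln(13n) − ln(25n) + O(1/n) = ln(13/25) + O(1/n).
Hence the limit is ln(13/25).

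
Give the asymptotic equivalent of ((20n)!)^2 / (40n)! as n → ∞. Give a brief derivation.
((20n)!)^2/(40n)! ~ ((2π·20n)^(1/2) / sqrt(2)) · 2^(−2·20n)  →  0

Write N = 20n. Stirling: N! ~ sqrt(2π N)(N/e)^N and (2N)! ~ sqrt(2π·2N)·(2N/e)^(2N).
  (N!)^2/(2N)! ~ (2π N)^(2/2) (N/e)^(2N) / [sqrt(2π·2N) (2N/e)^(2N)]
     = (2π N)^(2/2) / sqrt(2π·2N) · (N/(2N))^(2N)
     = (2π N)^((2−1)/2) / sqrt(2) · 2^(−2N).
Since 2^2 > 1, the factor 2^(−2N) decays exponentially, so the ratio → 0. Substituting N = 20n gives the stated form.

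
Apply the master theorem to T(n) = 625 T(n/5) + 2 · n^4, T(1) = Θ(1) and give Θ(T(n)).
T(n) = Θ(n^4 log n)

log_5 625 = 4, and f(n) = 2 · n^4 = Θ(n^(log_5 625)). This is Case 2 of the master theorem: T(n) = Θ(f(n) · log n) = Θ(n^4 log n).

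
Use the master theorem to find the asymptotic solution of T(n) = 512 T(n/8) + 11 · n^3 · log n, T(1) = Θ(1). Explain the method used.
T(n) = Θ(n^3 · (log n)^2)

Here log_8 512 = 3 and f(n) = 11 · n^3 · log n = Θ(n^(log_8 512) · (log n)^1). This is the extended Case 2 of the master theorem (f matches the critical exponent up to log factors), giving T(n) = Θ(n^(log_8 512) · (log n)^(1+1)) = Θ(n^3 · (log n)^2).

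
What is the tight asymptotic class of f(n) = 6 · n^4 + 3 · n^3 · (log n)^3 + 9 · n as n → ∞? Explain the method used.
f(n) ∈ Θ(n^4)

Compare the terms by growth order. For large n, n^a · (log n)^b dominates n^a' · (log n)^b' iff a > a', or (a = a' and b > b'). Ranking the 3 terms shows the dominant one is 6 · n^4. Hence f(n) ∈ Θ(n^4).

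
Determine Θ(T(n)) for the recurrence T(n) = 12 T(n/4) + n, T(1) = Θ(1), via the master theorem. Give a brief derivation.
T(n) = Θ(n^(log_4 12))

Master theorem: compare f(n) = n to n^(log_4 12) where log_4 12 ≈ 1.792. Since 1 < log_4 12, we have f(n) = O(n^(log_4 12 − ε)) for some ε > 0 — Case 1. Hence T(n) = Θ(n^(log_4 12)).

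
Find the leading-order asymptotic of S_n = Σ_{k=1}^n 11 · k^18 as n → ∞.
S_n ~ 11 · n^19 / 19

By integral comparison (Euler-Maclaurin), Σ_{k=1}^n 11 · k^18 = 11 · ∫_0^n x^18 dx + O(n^18) = 11 · n^19/19 + O(n^18). (Equivalently, Faulhaber's formula gives the same leading term.)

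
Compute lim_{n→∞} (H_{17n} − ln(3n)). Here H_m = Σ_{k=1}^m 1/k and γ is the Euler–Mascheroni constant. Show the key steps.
lim = ln(17/3) + γ

By Euler-Maclaurin, H_m = ln m + γ + O(1/m). So
  H_{17n} − ln(3n) = ln(17n) + γ − ln(3n) + O(1/n)
                       = ln(17/3) + γ + O(1/n).
Hence the limit is ln(17/3) + γ.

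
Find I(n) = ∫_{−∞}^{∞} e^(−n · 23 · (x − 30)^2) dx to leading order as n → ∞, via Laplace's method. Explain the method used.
I(n) = sqrt(π/(23n))

Here φ(x) = 23 · (x − 30)^2 has its unique minimum at x* = 30 with φ(x*) = 0 and φ''(x*) = 46. Laplace's method gives
  I(n) ~ e^(−n φ(x*)) · sqrt(2π / (n · φ''(x*))) = sqrt(2π / (46n)) = sqrt(π/(23n)).
This is exact: substituting u = (x − 30)·sqrt(23n) gives I(n) = (1/sqrt(23n)) ∫_{−∞}^{∞} e^(−u^2) du = sqrt(π/(23n)).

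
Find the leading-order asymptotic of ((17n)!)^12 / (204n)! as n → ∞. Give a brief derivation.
((17n)!)^12/(204n)! ~ ((2π·17n)^(11/2) / sqrt(12)) · 12^(−12·17n)  →  0

Write N = 17n. Stirling: N! ~ sqrt(2π N)(N/e)^N and (12N)! ~ sqrt(2π·12N)·(12N/e)^(12N).
  (N!)^12/(12N)! ~ (2π N)^(12/2) (N/e)^(12N) / [sqrt(2π·12N) (12N/e)^(12N)]
     = (2π N)^(12/2) / sqrt(2π·12N) · (N/(12N))^(12N)
     = (2π N)^((12−1)/2) / sqrt(12) · 12^(−12N).
Since 12^12 > 1, the factor 12^(−12N) decays exponentially, so the ratio → 0. Substituting N = 17n gives the stated form.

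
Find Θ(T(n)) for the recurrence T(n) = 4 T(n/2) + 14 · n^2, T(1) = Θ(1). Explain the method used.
T(n) = Θ(n^2 log n)

log_2 4 = 2, and f(n) = 14 · n^2 = Θ(n^(log_2 4)). This is Case 2 of the master theorem: T(n) = Θ(f(n) · log n) = Θ(n^2 log n).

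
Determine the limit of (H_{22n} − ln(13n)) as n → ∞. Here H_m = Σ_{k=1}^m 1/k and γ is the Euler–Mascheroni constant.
lim = ln(22/13) + γ

By Euler-Maclaurin, H_m = ln m + γ + O(1/m). So
  H_{22n} − ln(13n) = ln(22n) + γ − ln(13n) + O(1/n)
                       = ln(22/13) + γ + O(1/n).
Hence the limit is ln(22/13) + γ.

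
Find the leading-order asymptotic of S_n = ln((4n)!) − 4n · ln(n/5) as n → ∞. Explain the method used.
S_n ~ 4n · (ln 20 − 1) + O(ln n)

Stirling: ln((4n)!) = 4n ln(4n) − 4n + O(ln n).
  S_n = 4n ln(4n) − 4n − 4n ln(n/5) + O(ln n)
      = 4n ln(4n) − 4n ln n + 4n ln 5 − 4n + O(ln n)
      = 4n ln 4 + 4n ln 5 − 4n + O(ln n)
      = 4n (ln 20 − 1) + O(ln n).
Numerically ln(20) − 1 ≈ 1.9957.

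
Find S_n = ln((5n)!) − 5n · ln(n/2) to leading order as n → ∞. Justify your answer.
S_n ~ 5n · (ln 10 − 1) + O(ln n)

Stirling: ln((5n)!) = 5n ln(5n) − 5n + O(ln n).
  S_n = 5n ln(5n) − 5n − 5n ln(n/2) + O(ln n)
      = 5n ln(5n) − 5n ln n + 5n ln 2 − 5n + O(ln n)
      = 5n ln 5 + 5n ln 2 − 5n + O(ln n)
      = 5n (ln 10 − 1) + O(ln n).
Numerically ln(10) − 1 ≈ 1.3026.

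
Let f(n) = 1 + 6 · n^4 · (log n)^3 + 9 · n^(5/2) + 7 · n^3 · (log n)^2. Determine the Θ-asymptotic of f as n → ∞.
f(n) ∈ Θ(n^4 · (log n)^3)

Compare the terms by growth order. For large n, n^a · (log n)^b dominates n^a' · (log n)^b' iff a > a', or (a = a' and b > b'). Ranking the 4 terms shows the dominant one is 6 · n^4 · (log n)^3. Hence f(n) ∈ Θ(n^4 · (log n)^3).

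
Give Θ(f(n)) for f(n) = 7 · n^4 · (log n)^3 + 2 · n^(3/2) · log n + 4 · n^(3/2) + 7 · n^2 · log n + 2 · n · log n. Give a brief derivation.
f(n) ∈ Θ(n^4 · (log n)^3)

Compare the terms by growth order. For large n, n^a · (log n)^b dominates n^a' · (log n)^b' iff a > a', or (a = a' and b > b'). Ranking the 5 terms shows the dominant one is 7 · n^4 · (log n)^3. Hence f(n) ∈ Θ(n^4 · (log n)^3).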